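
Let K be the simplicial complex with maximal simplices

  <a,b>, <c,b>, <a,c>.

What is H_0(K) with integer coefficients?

H_0 = Z.

We work with the vertex ordering a < b < c. The simplices of K, each written with vertices in increasing order, are:

  0-simplices (3): a, b, c
  1-simplices (3): ab, ac, bc

giving chain groups C_0 ≅ Z^3, C_1 ≅ Z^3.

∂_1: C_1 → C_0 sends each edge [p,q] (with p < q) to q − p.
As a 3×3 matrix over Z this has rank 2, with invariant factors (1,1).

Now H_k = ker ∂_k / im ∂_{k+1}, so:

  H_0: rank C_0 − rank ∂_1 = 3 − 2 = 1, and the invariant factors of ∂_1 are all 1, so H_0 = Z.

(K is a triangulation of the circle S^1.)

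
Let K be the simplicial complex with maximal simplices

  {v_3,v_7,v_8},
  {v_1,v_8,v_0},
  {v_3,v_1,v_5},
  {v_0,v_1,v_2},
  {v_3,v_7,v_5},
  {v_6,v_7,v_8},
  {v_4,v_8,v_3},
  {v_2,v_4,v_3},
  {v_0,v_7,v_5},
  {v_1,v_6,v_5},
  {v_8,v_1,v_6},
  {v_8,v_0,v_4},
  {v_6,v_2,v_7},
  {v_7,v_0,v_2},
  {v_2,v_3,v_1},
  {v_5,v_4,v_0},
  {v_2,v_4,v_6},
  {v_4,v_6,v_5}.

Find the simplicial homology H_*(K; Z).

We work with the vertex ordering v_0 < v_1 < v_2 < v_3 < v_4 < v_5 < v_6 < v_7 < v_8. The simplices of K, each written with vertices in increasing order, are:

  0-simplices (9): [v_0], [v_1], [v_2], [v_3], [v_4], [v_5], [v_6], [v_7], [v_8]
  1-simplices (27): (27 of them)
  2-simplices (18): (18 of them)

so the chain groups are C_0 ≅ Z^9, C_1 ≅ Z^27, C_2 ≅ Z^18.

∂_1: C_1 → C_0 maps an edge to its endpoints' difference, ∂[p,q] = q − p.
The resulting 9×27 matrix has rank 8, and its Smith normal form has invariant factors (1,1,1,1,1,1,1,1).

∂_2: C_2 → C_1 maps a triangle to the signed sum of its edges. For instance
  ∂[v_2,v_6,v_7] = [v_6,v_7] − [v_2,v_7] + [v_2,v_6],
  ∂[v_3,v_5,v_7] = [v_5,v_7] − [v_3,v_7] + [v_3,v_5].
As a 27×18 matrix over Z this has rank 17, with invariant factors (1,1,1,1,1,1,1,1,1,1,1,1,1,1,1,1,1).

Computing H_k = (kernel of ∂_k) / (image of ∂_{k+1}):

  H_0: rank C_0 − rank ∂_1 = 9 − 8 = 1, and the invariant factors of ∂_1 are all 1, so H_0 = Z.
  H_1: rank ker ∂_1 − rank ∂_2 = (27 − 8) − 17 = 2, and the invariant factors of ∂_2 are all 1, so H_1 = Z^2.
  H_2: rank ker ∂_2 − rank ∂_3 = (18 − 17) − 0 = 1, and there is no ∂_3, so H_2 = Z.

As a check, the Euler characteristic is 9 − 27 + 18 = 0, which agrees with 1 − 2 + 1 = 0.

H_0 = Z,  H_1 = Z^2,  H_2 = Z.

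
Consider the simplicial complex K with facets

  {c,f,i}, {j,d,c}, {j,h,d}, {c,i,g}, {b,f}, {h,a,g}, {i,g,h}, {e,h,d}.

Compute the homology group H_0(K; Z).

H_0 = Z.

Fix the vertex order a < b < c < d < e < f < g < h < i < j and write every simplex with vertices in increasing order. Then dim K = 2 and the simplices of K are:

  0-simplices (10): a, b, c, d, e, f, g, h, i, j
  1-simplices (17): ag, ah, bf, cd, cf, cg, ci, cj, de, dh, dj, eh, fi, gh, gi, hi, hj
  2-simplices (7): agh, cdj, cfi, cgi, deh, dhj, ghi

Hence C_0 ≅ Z^10, C_1 ≅ Z^17, C_2 ≅ Z^7.

Boundary ∂_1: C_1 → C_0 is given by ∂[p,q] = [q] − [p].
The 10×17 boundary matrix has rank 9 and Smith normal form diag(1,1,1,1,1,1,1,1,1).

∂_2: C_2 → C_1 sends each 2-simplex [p,q,r] to [q,r] − [p,r] + [p,q]. For instance
  ∂cdj = dj − cj + cd,
  ∂ghi = hi − gi + gh.
The 17×7 boundary matrix has rank 7 and Smith normal form diag(1,1,1,1,1,1,1).

Computing H_k = (kernel of ∂_k) / (image of ∂_{k+1}):

  H_0: rank C_0 − rank ∂_1 = 10 − 9 = 1, and the invariant factors of ∂_1 are all 1, so H_0 = Z.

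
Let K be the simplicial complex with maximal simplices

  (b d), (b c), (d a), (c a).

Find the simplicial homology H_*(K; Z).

H_0 ≅ Z,  H_1 ≅ Z.

Take the total order a < b < c < d on the vertex set. Then K (dimension 1) consists of the simplices:

  0-simplices (4): a, b, c, d
  1-simplices (4): ac, ad, bc, bd

giving chain groups C_0 ≅ Z^4, C_1 ≅ Z^4.

∂_1: C_1 → C_0 sends each edge [p,q] (with p < q) to q − p. For instance
  ∂bd = d − b.
The 4×4 boundary matrix has rank 3 and Smith normal form diag(1,1,1).

Reading off H_k = ker ∂_k / im ∂_{k+1}:

  H_0: rank C_0 − rank ∂_1 = 4 − 3 = 1, and the invariant factors of ∂_1 are all 1, so H_0 ≅ Z.
  H_1: rank ker ∂_1 − rank ∂_2 = (4 − 3) − 0 = 1, and there is no ∂_2, so H_1 ≅ Z.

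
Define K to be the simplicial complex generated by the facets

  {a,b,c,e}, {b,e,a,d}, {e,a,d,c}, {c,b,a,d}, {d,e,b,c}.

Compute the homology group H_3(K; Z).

Order the vertices as a < b < c < d < e. Listing each simplex with vertices in this order, K has dimension 3 with simplices:

  0-simplices (5): a, b, c, d, e
  1-simplices (10): ab, ac, ad, ae, bc, bd, be, cd, ce, de
  2-simplices (10): abc, abd, abe, acd, ace, ade, bcd, bce, bde, cde
  3-simplices (5): abcd, abce, abde, acde, bcde

giving chain groups C_0 ≅ Z^5, C_1 ≅ Z^10, C_2 ≅ Z^10, C_3 ≅ Z^5.

∂_1: C_1 → C_0 maps an edge to its endpoints' difference, ∂[p,q] = q − p. For instance
  ∂ce = e − c.
As a 5×10 matrix over Z this has rank 4, with invariant factors (1,1,1,1).

The boundary map ∂_2: C_2 → C_1 sends each 2-simplex [p,q,r] to [q,r] − [p,r] + [p,q]. For instance
  ∂ace = ce − ae + ac,
  ∂abd = bd − ad + ab.
This gives a 10×10 integer matrix of rank 6; reducing to Smith normal form yields diagonal entries (1,1,1,1,1,1).

Boundary ∂_3: C_3 → C_2 sends each 3-simplex σ to the alternating sum Σ_i (−1)^i (σ with its i-th vertex removed). For instance
  ∂acde = cde − ade + ace − acd,
  ∂bcde = cde − bde + bce − bcd.
The 10×5 boundary matrix has rank 4 and Smith normal form diag(1,1,1,1).

Reading off H_k = ker ∂_k / im ∂_{k+1}:

  H_3: rank ker ∂_3 − rank ∂_4 = (5 − 4) − 0 = 1, and there is no ∂_4, so H_3 ≅ Z.

H_3 = Z.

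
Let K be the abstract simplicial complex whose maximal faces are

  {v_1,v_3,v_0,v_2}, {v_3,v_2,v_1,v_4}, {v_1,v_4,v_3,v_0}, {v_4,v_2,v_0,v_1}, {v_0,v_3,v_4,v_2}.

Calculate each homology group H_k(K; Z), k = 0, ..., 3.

Order the vertices as v_0 < v_1 < v_2 < v_3 < v_4. Listing each simplex with vertices in this order, K has dimension 3 with simplices:

  0-simplices (5): [v_0], [v_1], [v_2], [v_3], [v_4]
  1-simplices (10): [v_0,v_1], [v_0,v_2], [v_0,v_3], [v_0,v_4], [v_1,v_2], [v_1,v_3], [v_1,v_4], [v_2,v_3], [v_2,v_4], [v_3,v_4]
  2-simplices (10): [v_0,v_1,v_2], [v_0,v_1,v_3], [v_0,v_1,v_4], [v_0,v_2,v_3], [v_0,v_2,v_4], [v_0,v_3,v_4], [v_1,v_2,v_3], [v_1,v_2,v_4], [v_1,v_3,v_4], [v_2,v_3,v_4]
  3-simplices (5): [v_0,v_1,v_2,v_3], [v_0,v_1,v_2,v_4], [v_0,v_1,v_3,v_4], [v_0,v_2,v_3,v_4], [v_1,v_2,v_3,v_4]

so the chain groups are C_0 ≅ Z^5, C_1 ≅ Z^10, C_2 ≅ Z^10, C_3 ≅ Z^5.

The boundary map ∂_1: C_1 → C_0 sends each edge [p,q] (with p < q) to q − p. For instance
  ∂[v_0,v_1] = [v_1] − [v_0].
The resulting 5×10 matrix has rank 4, and its Smith normal form has invariant factors (1,1,1,1).

The boundary map ∂_2: C_2 → C_1 maps a triangle to the signed sum of its edges. For instance
  ∂[v_0,v_1,v_2] = [v_1,v_2] − [v_0,v_2] + [v_0,v_1],
  ∂[v_1,v_3,v_4] = [v_3,v_4] − [v_1,v_4] + [v_1,v_3].
This gives a 10×10 integer matrix of rank 6; reducing to Smith normal form yields diagonal entries (1,1,1,1,1,1).

∂_3: C_3 → C_2 sends each 3-simplex σ to the alternating sum Σ_i (−1)^i (σ with its i-th vertex removed). For instance
  ∂[v_0,v_1,v_2,v_4] = [v_1,v_2,v_4] − [v_0,v_2,v_4] + [v_0,v_1,v_4] − [v_0,v_1,v_2],
  ∂[v_1,v_2,v_3,v_4] = [v_2,v_3,v_4] − [v_1,v_3,v_4] + [v_1,v_2,v_4] − [v_1,v_2,v_3].
This gives a 10×5 integer matrix of rank 4; reducing to Smith normal form yields diagonal entries (1,1,1,1).

From H_k ≅ ker(∂_k) / im(∂_{k+1}) we obtain:

  H_0: rank C_0 − rank ∂_1 = 5 − 4 = 1, and the invariant factors of ∂_1 are all 1, so H_0 = Z.
  H_1: rank ker ∂_1 − rank ∂_2 = (10 − 4) − 6 = 0, and the invariant factors of ∂_2 are all 1, so H_1 = 0.
  H_2: rank ker ∂_2 − rank ∂_3 = (10 − 6) − 4 = 0, and the invariant factors of ∂_3 are all 1, so H_2 = 0.
  H_3: rank ker ∂_3 − rank ∂_4 = (5 − 4) − 0 = 1, and there is no ∂_4, so H_3 = Z.

(K is a triangulation of the 3-sphere S^3.)

H_0 ≅ Z,  H_1 = 0,  H_2 = 0,  H_3 ≅ Z.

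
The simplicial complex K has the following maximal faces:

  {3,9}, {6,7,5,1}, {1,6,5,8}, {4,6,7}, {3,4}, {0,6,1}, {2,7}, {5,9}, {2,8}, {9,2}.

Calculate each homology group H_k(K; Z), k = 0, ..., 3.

Order the vertices as 0 < 1 < 2 < 3 < 4 < 5 < 6 < 7 < 8 < 9. Listing each simplex with vertices in this order, K has dimension 3 with simplices:

  0-simplices (10): [0], [1], [2], [3], [4], [5], [6], [7], [8], [9]
  1-simplices (19): [0,1], [0,6], [1,5], [1,6], [1,7], [1,8], [2,7], [2,8], [2,9], [3,4], [3,9], [4,6], [4,7], [5,6], [5,7], [5,8], [5,9], [6,7], [6,8]
  2-simplices (9): [0,1,6], [1,5,6], [1,5,7], [1,5,8], [1,6,7], [1,6,8], [4,6,7], [5,6,7], [5,6,8]
  3-simplices (2): [1,5,6,7], [1,5,6,8]

so the chain groups are C_0 ≅ Z^10, C_1 ≅ Z^19, C_2 ≅ Z^9, C_3 ≅ Z^2.

Boundary ∂_1: C_1 → C_0 maps an edge to its endpoints' difference, ∂[p,q] = q − p. For instance
  ∂[6,8] = [8] − [6].
The resulting 10×19 matrix has rank 9, and its Smith normal form has invariant factors (1,1,1,1,1,1,1,1,1).

Boundary ∂_2: C_2 → C_1 maps a triangle to the signed sum of its edges. For instance
  ∂[1,5,6] = [5,6] − [1,6] + [1,5],
  ∂[5,6,7] = [6,7] − [5,7] + [5,6].
This gives a 19×9 integer matrix of rank 7; reducing to Smith normal form yields diagonal entries (1,1,1,1,1,1,1).

∂_3: C_3 → C_2 sends each 3-simplex σ to the alternating sum Σ_i (−1)^i (σ with its i-th vertex removed). For instance
  ∂[1,5,6,7] = [5,6,7] − [1,6,7] + [1,5,7] − [1,5,6],
  ∂[1,5,6,8] = [5,6,8] − [1,6,8] + [1,5,8] − [1,5,6].
This gives a 9×2 integer matrix of rank 2; reducing to Smith normal form yields diagonal entries (1,1).

From H_k ≅ ker(∂_k) / im(∂_{k+1}) we obtain:

  H_0: rank C_0 − rank ∂_1 = 10 − 9 = 1, and the invariant factors of ∂_1 are all 1, so H_0 = Z.
  H_1: rank ker ∂_1 − rank ∂_2 = (19 − 9) − 7 = 3, and the invariant factors of ∂_2 are all 1, so H_1 = Z^3.
  H_2: rank ker ∂_2 − rank ∂_3 = (9 − 7) − 2 = 0, and the invariant factors of ∂_3 are all 1, so H_2 = 0.
  H_3: rank ker ∂_3 − rank ∂_4 = (2 − 2) − 0 = 0, and there is no ∂_4, so H_3 = 0.

As a check, the Euler characteristic is 10 − 19 + 9 − 2 = -2, which agrees with 1 − 3 + 0 − 0 = -2.

H_0 = Z,  H_1 = Z^3,  H_2 = 0,  H_3 = 0.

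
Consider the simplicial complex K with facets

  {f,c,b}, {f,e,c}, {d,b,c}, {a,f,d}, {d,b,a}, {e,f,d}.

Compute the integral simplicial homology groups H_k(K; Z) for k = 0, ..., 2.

H_0 ≅ Z,  H_1 ≅ Z,  H_2 = 0.

Order the vertices as a < b < c < d < e < f. Listing each simplex with vertices in this order, K has dimension 2 with simplices:

  0-simplices (6): a, b, c, d, e, f
  1-simplices (12): ab, ad, af, bc, bd, bf, cd, ce, cf, de, df, ef
  2-simplices (6): abd, adf, bcd, bcf, cef, def

so the chain groups are C_0 ≅ Z^6, C_1 ≅ Z^12, C_2 ≅ Z^6.

Boundary ∂_1: C_1 → C_0 is given by ∂[p,q] = [q] − [p]. For instance
  ∂ce = e − c.
The 6×12 boundary matrix has rank 5 and Smith normal form diag(1,1,1,1,1).

The boundary map ∂_2: C_2 → C_1 sends each 2-simplex [p,q,r] to [q,r] − [p,r] + [p,q]. For instance
  ∂cef = ef − cf + ce,
  ∂bcd = cd − bd + bc.
The resulting 12×6 matrix has rank 6, and its Smith normal form has invariant factors (1,1,1,1,1,1).

Reading off H_k = ker ∂_k / im ∂_{k+1}:

  H_0: rank C_0 − rank ∂_1 = 6 − 5 = 1, and the invariant factors of ∂_1 are all 1, so H_0 ≅ Z.
  H_1: rank ker ∂_1 − rank ∂_2 = (12 − 5) − 6 = 1, and the invariant factors of ∂_2 are all 1, so H_1 ≅ Z.
  H_2: rank ker ∂_2 − rank ∂_3 = (6 − 6) − 0 = 0, and there is no ∂_3, so H_2 ≅ 0.

As a check, the Euler characteristic is 6 − 12 + 6 = 0, which agrees with 1 − 1 + 0 = 0.
(K is a triangulation of the cylinder S^1 x I.)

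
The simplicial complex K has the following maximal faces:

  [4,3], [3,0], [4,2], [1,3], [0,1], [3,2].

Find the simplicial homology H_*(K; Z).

H_0 ≅ Z,  H_1 ≅ Z^2.

We work with the vertex ordering 0 < 1 < 2 < 3 < 4. The simplices of K, each written with vertices in increasing order, are:

  0-simplices (5): [0], [1], [2], [3], [4]
  1-simplices (6): [0,1], [0,3], [1,3], [2,3], [2,4], [3,4]

giving chain groups C_0 ≅ Z^5, C_1 ≅ Z^6.

Boundary ∂_1: C_1 → C_0 maps an edge to its endpoints' difference, ∂[p,q] = q − p.
As a 5×6 matrix over Z this has rank 4, with invariant factors (1,1,1,1).

Now H_k = ker ∂_k / im ∂_{k+1}, so:

  H_0: rank C_0 − rank ∂_1 = 5 − 4 = 1, and the invariant factors of ∂_1 are all 1, so H_0 = Z.
  H_1: rank ker ∂_1 − rank ∂_2 = (6 − 4) − 0 = 2, and there is no ∂_2, so H_1 = Z^2.

(K is a triangulation of a wedge of 2 circles.)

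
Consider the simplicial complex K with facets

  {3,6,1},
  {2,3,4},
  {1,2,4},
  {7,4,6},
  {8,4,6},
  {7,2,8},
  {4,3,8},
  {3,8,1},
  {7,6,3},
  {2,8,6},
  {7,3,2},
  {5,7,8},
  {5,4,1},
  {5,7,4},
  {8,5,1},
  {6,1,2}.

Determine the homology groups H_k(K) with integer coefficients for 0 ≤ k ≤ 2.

Order the vertices as 1 < 2 < 3 < 4 < 5 < 6 < 7 < 8. Listing each simplex with vertices in this order, K has dimension 2 with simplices:

  0-simplices (8): [1], [2], [3], [4], [5], [6], [7], [8]
  1-simplices (24): (24 of them)
  2-simplices (16): [1,2,4], [1,2,6], [1,3,6], [1,3,8], [1,4,5], [1,5,8], [2,3,4], [2,3,7], [2,6,8], [2,7,8], [3,4,8], [3,6,7], [4,5,7], [4,6,7], [4,6,8], [5,7,8]

giving chain groups C_0 ≅ Z^8, C_1 ≅ Z^24, C_2 ≅ Z^16.

∂_1: C_1 → C_0 sends each edge [p,q] (with p < q) to q − p. For instance
  ∂[1,3] = [3] − [1].
As a 8×24 matrix over Z this has rank 7, with invariant factors (1,1,1,1,1,1,1).

Boundary ∂_2: C_2 → C_1 sends each 2-simplex [p,q,r] to [q,r] − [p,r] + [p,q]. For instance
  ∂[2,7,8] = [7,8] − [2,8] + [2,7],
  ∂[2,3,4] = [3,4] − [2,4] + [2,3].
The resulting 24×16 matrix has rank 15, and its Smith normal form has invariant factors (1,1,1,1,1,1,1,1,1,1,1,1,1,1,1).

Reading off H_k = ker ∂_k / im ∂_{k+1}:

  H_0: rank C_0 − rank ∂_1 = 8 − 7 = 1, and the invariant factors of ∂_1 are all 1, so H_0 = Z.
  H_1: rank ker ∂_1 − rank ∂_2 = (24 − 7) − 15 = 2, and the invariant factors of ∂_2 are all 1, so H_1 = Z^2.
  H_2: rank ker ∂_2 − rank ∂_3 = (16 − 15) − 0 = 1, and there is no ∂_3, so H_2 = Z.

H_0 = Z,  H_1 = Z^2,  H_2 = Z.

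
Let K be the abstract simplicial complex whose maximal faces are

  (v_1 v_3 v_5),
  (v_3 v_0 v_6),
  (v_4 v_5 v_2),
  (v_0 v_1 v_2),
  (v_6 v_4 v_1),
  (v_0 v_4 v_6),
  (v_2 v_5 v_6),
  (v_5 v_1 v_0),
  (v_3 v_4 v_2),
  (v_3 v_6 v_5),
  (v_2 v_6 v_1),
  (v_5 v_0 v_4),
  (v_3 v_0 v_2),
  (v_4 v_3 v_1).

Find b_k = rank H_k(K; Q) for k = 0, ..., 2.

b_0 = 1, b_1 = 2, b_2 = 1.

Take the total order v_0 < v_1 < v_2 < v_3 < v_4 < v_5 < v_6 on the vertex set. Then K (dimension 2) consists of the simplices:

  0-simplices (7): [v_0], [v_1], [v_2], [v_3], [v_4], [v_5], [v_6]
  1-simplices (21): (21 of them)
  2-simplices (14): (14 of them)

giving chain groups C_0 ≅ Z^7, C_1 ≅ Z^21, C_2 ≅ Z^14.

Boundary ∂_1: C_1 → C_0 is given by ∂[p,q] = [q] − [p].
The resulting 7×21 matrix has rank 6, and its Smith normal form has invariant factors (1,1,1,1,1,1).

Boundary ∂_2: C_2 → C_1 acts by ∂[p,q,r] = [q,r] − [p,r] + [p,q]. For instance
  ∂[v_1,v_2,v_6] = [v_2,v_6] − [v_1,v_6] + [v_1,v_2],
  ∂[v_3,v_5,v_6] = [v_5,v_6] − [v_3,v_6] + [v_3,v_5].
This gives a 21×14 integer matrix of rank 13; reducing to Smith normal form yields diagonal entries (1,1,1,1,1,1,1,1,1,1,1,1,1).

Reading off H_k = ker ∂_k / im ∂_{k+1}:

  H_0: rank C_0 − rank ∂_1 = 7 − 6 = 1, and the invariant factors of ∂_1 are all 1, so H_0 ≅ Z.
  H_1: rank ker ∂_1 − rank ∂_2 = (21 − 6) − 13 = 2, and the invariant factors of ∂_2 are all 1, so H_1 ≅ Z^2.
  H_2: rank ker ∂_2 − rank ∂_3 = (14 − 13) − 0 = 1, and there is no ∂_3, so H_2 ≅ Z.

(K is a triangulation of the torus T^2.)

Hence the Betti numbers are b_0 = 1, b_1 = 2, b_2 = 1.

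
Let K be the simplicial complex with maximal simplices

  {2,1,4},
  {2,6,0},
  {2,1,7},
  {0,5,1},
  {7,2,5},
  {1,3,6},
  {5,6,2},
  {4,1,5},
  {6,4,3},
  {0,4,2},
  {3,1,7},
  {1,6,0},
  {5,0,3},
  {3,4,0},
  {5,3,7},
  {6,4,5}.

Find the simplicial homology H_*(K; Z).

H_0 = Z,  H_1 = Z^2,  H_2 = Z.

Fix the vertex order 0 < 1 < 2 < 3 < 4 < 5 < 6 < 7 and write every simplex with vertices in increasing order. Then dim K = 2 and the simplices of K are:

  0-simplices (8): [0], [1], [2], [3], [4], [5], [6], [7]
  1-simplices (24): (24 of them)
  2-simplices (16): [0,1,5], [0,1,6], [0,2,4], [0,2,6], [0,3,4], [0,3,5], [1,2,4], [1,2,7], [1,3,6], [1,3,7], [1,4,5], [2,5,6], [2,5,7], [3,4,6], [3,5,7], [4,5,6]

Hence C_0 ≅ Z^8, C_1 ≅ Z^24, C_2 ≅ Z^16.

Boundary ∂_1: C_1 → C_0 is given by ∂[p,q] = [q] − [p]. For instance
  ∂[5,7] = [7] − [5].
This gives a 8×24 integer matrix of rank 7; reducing to Smith normal form yields diagonal entries (1,1,1,1,1,1,1).

The boundary map ∂_2: C_2 → C_1 acts by ∂[p,q,r] = [q,r] − [p,r] + [p,q]. For instance
  ∂[4,5,6] = [5,6] − [4,6] + [4,5],
  ∂[2,5,6] = [5,6] − [2,6] + [2,5].
The resulting 24×16 matrix has rank 15, and its Smith normal form has invariant factors (1,1,1,1,1,1,1,1,1,1,1,1,1,1,1).

From H_k ≅ ker(∂_k) / im(∂_{k+1}) we obtain:

  H_0: rank C_0 − rank ∂_1 = 8 − 7 = 1, and the invariant factors of ∂_1 are all 1, so H_0 ≅ Z.
  H_1: rank ker ∂_1 − rank ∂_2 = (24 − 7) − 15 = 2, and the invariant factors of ∂_2 are all 1, so H_1 ≅ Z^2.
  H_2: rank ker ∂_2 − rank ∂_3 = (16 − 15) − 0 = 1, and there is no ∂_3, so H_2 ≅ Z.

(K is a triangulation of the torus T^2.)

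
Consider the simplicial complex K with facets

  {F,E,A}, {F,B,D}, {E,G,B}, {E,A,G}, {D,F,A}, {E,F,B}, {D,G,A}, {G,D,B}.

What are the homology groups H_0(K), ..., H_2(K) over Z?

We work with the vertex ordering A < B < D < E < F < G. The simplices of K, each written with vertices in increasing order, are:

  0-simplices (6): A, B, D, E, F, G
  1-simplices (12): AD, AE, AF, AG, BD, BE, BF, BG, DF, DG, EF, EG
  2-simplices (8): ADF, ADG, AEF, AEG, BDF, BDG, BEF, BEG

so the chain groups are C_0 ≅ Z^6, C_1 ≅ Z^12, C_2 ≅ Z^8.

∂_1: C_1 → C_0 maps an edge to its endpoints' difference, ∂[p,q] = q − p.
This gives a 6×12 integer matrix of rank 5; reducing to Smith normal form yields diagonal entries (1,1,1,1,1).

Boundary ∂_2: C_2 → C_1 sends each 2-simplex [p,q,r] to [q,r] − [p,r] + [p,q]. For instance
  ∂BDG = DG − BG + BD,
  ∂ADF = DF − AF + AD.
As a 12×8 matrix over Z this has rank 7, with invariant factors (1,1,1,1,1,1,1).

Now H_k = ker ∂_k / im ∂_{k+1}, so:

  H_0: rank C_0 − rank ∂_1 = 6 − 5 = 1, and the invariant factors of ∂_1 are all 1, so H_0 ≅ Z.
  H_1: rank ker ∂_1 − rank ∂_2 = (12 − 5) − 7 = 0, and the invariant factors of ∂_2 are all 1, so H_1 ≅ 0.
  H_2: rank ker ∂_2 − rank ∂_3 = (8 − 7) − 0 = 1, and there is no ∂_3, so H_2 ≅ Z.

As a check, the Euler characteristic is 6 − 12 + 8 = 2, which agrees with 1 − 0 + 1 = 2.
(K is a triangulation of the 2-sphere S^2.)

H_0 = Z,  H_1 = 0,  H_2 = Z.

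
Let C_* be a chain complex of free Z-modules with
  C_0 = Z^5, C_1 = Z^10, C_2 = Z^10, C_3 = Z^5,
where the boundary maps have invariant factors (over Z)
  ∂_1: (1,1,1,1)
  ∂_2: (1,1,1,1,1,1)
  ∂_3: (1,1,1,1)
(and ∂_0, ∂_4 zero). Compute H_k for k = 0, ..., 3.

H_0 = Z,  H_1 = 0,  H_2 = 0,  H_3 = Z.

H_0: b_0 = 5 − 0 − 4 = 1; torsion from ∂_1 factors > 1: none. So H_0 = Z.
H_1: b_1 = 10 − 4 − 6 = 0; torsion from ∂_2 factors > 1: none. So H_1 = 0.
H_2: b_2 = 10 − 6 − 4 = 0; torsion from ∂_3 factors > 1: none. So H_2 = 0.
H_3: b_3 = 5 − 4 − 0 = 1; torsion from ∂_4 factors > 1: none. So H_3 = Z.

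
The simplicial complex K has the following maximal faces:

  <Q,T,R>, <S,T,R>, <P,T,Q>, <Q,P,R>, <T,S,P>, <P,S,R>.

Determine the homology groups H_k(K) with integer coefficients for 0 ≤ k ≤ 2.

H_0 = Z,  H_1 = 0,  H_2 = Z.

K has 5 vertices, 9 edges, 6 triangles.
rank ∂_0 = 0, rank ∂_1 = 4 ⇒ b_0 = 5 − 0 − 4 = 1; all invariant factors of ∂_1 are 1 so no torsion. So H_0 = Z.
rank ∂_1 = 4, rank ∂_2 = 5 ⇒ b_1 = 9 − 4 − 5 = 0; all invariant factors of ∂_2 are 1 so no torsion. So H_1 = 0.
rank ∂_2 = 5, rank ∂_3 = 0 ⇒ b_2 = 6 − 5 − 0 = 1. So H_2 = Z.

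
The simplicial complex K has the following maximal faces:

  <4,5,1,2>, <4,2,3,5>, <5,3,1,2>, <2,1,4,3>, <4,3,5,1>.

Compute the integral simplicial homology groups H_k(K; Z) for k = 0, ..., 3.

H_0 = Z,  H_1 = 0,  H_2 = 0,  H_3 = Z.

Take the total order 1 < 2 < 3 < 4 < 5 on the vertex set. Then K (dimension 3) consists of the simplices:

  0-simplices (5): [1], [2], [3], [4], [5]
  1-simplices (10): [1,2], [1,3], [1,4], [1,5], [2,3], [2,4], [2,5], [3,4], [3,5], [4,5]
  2-simplices (10): [1,2,3], [1,2,4], [1,2,5], [1,3,4], [1,3,5], [1,4,5], [2,3,4], [2,3,5], [2,4,5], [3,4,5]
  3-simplices (5): [1,2,3,4], [1,2,3,5], [1,2,4,5], [1,3,4,5], [2,3,4,5]

so the chain groups are C_0 ≅ Z^5, C_1 ≅ Z^10, C_2 ≅ Z^10, C_3 ≅ Z^5.

The boundary map ∂_1: C_1 → C_0 maps an edge to its endpoints' difference, ∂[p,q] = q − p. For instance
  ∂[1,2] = [2] − [1].
The 5×10 boundary matrix has rank 4 and Smith normal form diag(1,1,1,1).

∂_2: C_2 → C_1 acts by ∂[p,q,r] = [q,r] − [p,r] + [p,q]. For instance
  ∂[2,4,5] = [4,5] − [2,5] + [2,4],
  ∂[2,3,4] = [3,4] − [2,4] + [2,3].
The resulting 10×10 matrix has rank 6, and its Smith normal form has invariant factors (1,1,1,1,1,1).

Boundary ∂_3: C_3 → C_2 sends each 3-simplex σ to the alternating sum Σ_i (−1)^i (σ with its i-th vertex removed). For instance
  ∂[1,2,3,5] = [2,3,5] − [1,3,5] + [1,2,5] − [1,2,3],
  ∂[1,2,3,4] = [2,3,4] − [1,3,4] + [1,2,4] − [1,2,3].
As a 10×5 matrix over Z this has rank 4, with invariant factors (1,1,1,1).

From H_k ≅ ker(∂_k) / im(∂_{k+1}) we obtain:

  H_0: rank C_0 − rank ∂_1 = 5 − 4 = 1, and the invariant factors of ∂_1 are all 1, so H_0 = Z.
  H_1: rank ker ∂_1 − rank ∂_2 = (10 − 4) − 6 = 0, and the invariant factors of ∂_2 are all 1, so H_1 = 0.
  H_2: rank ker ∂_2 − rank ∂_3 = (10 − 6) − 4 = 0, and the invariant factors of ∂_3 are all 1, so H_2 = 0.
  H_3: rank ker ∂_3 − rank ∂_4 = (5 − 4) − 0 = 1, and there is no ∂_4, so H_3 = Z.

As a check, the Euler characteristic is 5 − 10 + 10 − 5 = 0, which agrees with 1 − 0 + 0 − 1 = 0.
(K is a triangulation of the 3-sphere S^3.)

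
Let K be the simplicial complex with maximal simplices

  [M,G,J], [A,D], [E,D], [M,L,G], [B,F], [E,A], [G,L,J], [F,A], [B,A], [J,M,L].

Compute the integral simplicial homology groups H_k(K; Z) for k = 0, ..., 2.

H_0 = Z^2,  H_1 = Z^2,  H_2 = Z.

We work with the vertex ordering A < B < D < E < F < G < J < L < M. The simplices of K, each written with vertices in increasing order, are:

  0-simplices (9): A, B, D, E, F, G, J, L, M
  1-simplices (12): AB, AD, AE, AF, BF, DE, GJ, GL, GM, JL, JM, LM
  2-simplices (4): GJL, GJM, GLM, JLM

Hence C_0 ≅ Z^9, C_1 ≅ Z^12, C_2 ≅ Z^4.

The boundary map ∂_1: C_1 → C_0 is given by ∂[p,q] = [q] − [p]. For instance
  ∂AF = F − A.
The 9×12 boundary matrix has rank 7 and Smith normal form diag(1,1,1,1,1,1,1).

∂_2: C_2 → C_1 acts by ∂[p,q,r] = [q,r] − [p,r] + [p,q]. For instance
  ∂GJL = JL − GL + GJ,
  ∂GLM = LM − GM + GL.
This gives a 12×4 integer matrix of rank 3; reducing to Smith normal form yields diagonal entries (1,1,1).

From H_k ≅ ker(∂_k) / im(∂_{k+1}) we obtain:

  H_0: rank C_0 − rank ∂_1 = 9 − 7 = 2, and the invariant factors of ∂_1 are all 1, so H_0 ≅ Z^2.
  H_1: rank ker ∂_1 − rank ∂_2 = (12 − 7) − 3 = 2, and the invariant factors of ∂_2 are all 1, so H_1 ≅ Z^2.
  H_2: rank ker ∂_2 − rank ∂_3 = (4 − 3) − 0 = 1, and there is no ∂_3, so H_2 ≅ Z.

As a check, the Euler characteristic is 9 − 12 + 4 = 1, which agrees with 2 − 2 + 1 = 1.
(K is a triangulation of the disjoint union of a wedge of 2 circles and the 2-sphere S^2.)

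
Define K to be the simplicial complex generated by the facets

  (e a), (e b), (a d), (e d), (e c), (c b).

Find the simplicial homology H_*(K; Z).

K has 5 vertices, 6 edges.
rank ∂_0 = 0, rank ∂_1 = 4 ⇒ b_0 = 5 − 0 − 4 = 1; all invariant factors of ∂_1 are 1 so no torsion. So H_0 = Z.
rank ∂_1 = 4, rank ∂_2 = 0 ⇒ b_1 = 6 − 4 − 0 = 2. So H_1 = Z^2.

H_0 = Z,  H_1 = Z^2.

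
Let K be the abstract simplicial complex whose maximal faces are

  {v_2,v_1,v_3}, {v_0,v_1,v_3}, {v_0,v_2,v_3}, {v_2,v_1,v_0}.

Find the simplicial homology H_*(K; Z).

H_0 ≅ Z,  H_1 = 0,  H_2 ≅ Z.

We work with the vertex ordering v_0 < v_1 < v_2 < v_3. The simplices of K, each written with vertices in increasing order, are:

  0-simplices (4): [v_0], [v_1], [v_2], [v_3]
  1-simplices (6): [v_0,v_1], [v_0,v_2], [v_0,v_3], [v_1,v_2], [v_1,v_3], [v_2,v_3]
  2-simplices (4): [v_0,v_1,v_2], [v_0,v_1,v_3], [v_0,v_2,v_3], [v_1,v_2,v_3]

so the chain groups are C_0 ≅ Z^4, C_1 ≅ Z^6, C_2 ≅ Z^4.

The boundary map ∂_1: C_1 → C_0 maps an edge to its endpoints' difference, ∂[p,q] = q − p. For instance
  ∂[v_1,v_3] = [v_3] − [v_1].
This gives a 4×6 integer matrix of rank 3; reducing to Smith normal form yields diagonal entries (1,1,1).

Boundary ∂_2: C_2 → C_1 maps a triangle to the signed sum of its edges. For instance
  ∂[v_0,v_1,v_2] = [v_1,v_2] − [v_0,v_2] + [v_0,v_1],
  ∂[v_0,v_1,v_3] = [v_1,v_3] − [v_0,v_3] + [v_0,v_1].
The resulting 6×4 matrix has rank 3, and its Smith normal form has invariant factors (1,1,1).

Reading off H_k = ker ∂_k / im ∂_{k+1}:

  H_0: rank C_0 − rank ∂_1 = 4 − 3 = 1, and the invariant factors of ∂_1 are all 1, so H_0 = Z.
  H_1: rank ker ∂_1 − rank ∂_2 = (6 − 3) − 3 = 0, and the invariant factors of ∂_2 are all 1, so H_1 = 0.
  H_2: rank ker ∂_2 − rank ∂_3 = (4 − 3) − 0 = 1, and there is no ∂_3, so H_2 = Z.

As a check, the Euler characteristic is 4 − 6 + 4 = 2, which agrees with 1 − 0 + 1 = 2.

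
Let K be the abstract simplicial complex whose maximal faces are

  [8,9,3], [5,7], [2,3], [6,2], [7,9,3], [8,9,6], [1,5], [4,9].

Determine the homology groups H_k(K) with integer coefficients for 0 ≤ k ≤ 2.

H_0 = Z,  H_1 = Z,  H_2 = 0.

K has 9 vertices, 12 edges, 3 triangles.
rank ∂_0 = 0, rank ∂_1 = 8 ⇒ b_0 = 9 − 0 − 8 = 1; all invariant factors of ∂_1 are 1 so no torsion. So H_0 = Z.
rank ∂_1 = 8, rank ∂_2 = 3 ⇒ b_1 = 12 − 8 − 3 = 1; all invariant factors of ∂_2 are 1 so no torsion. So H_1 = Z.
rank ∂_2 = 3, rank ∂_3 = 0 ⇒ b_2 = 3 − 3 − 0 = 0. So H_2 = 0.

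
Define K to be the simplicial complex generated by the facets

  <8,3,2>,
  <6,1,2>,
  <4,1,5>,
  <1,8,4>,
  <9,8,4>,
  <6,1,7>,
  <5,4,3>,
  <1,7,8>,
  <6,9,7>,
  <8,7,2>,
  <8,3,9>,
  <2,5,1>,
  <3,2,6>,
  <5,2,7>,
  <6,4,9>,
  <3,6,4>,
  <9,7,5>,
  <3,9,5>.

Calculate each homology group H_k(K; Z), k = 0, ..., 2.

Take the total order 1 < 2 < 3 < 4 < 5 < 6 < 7 < 8 < 9 on the vertex set. Then K (dimension 2) consists of the simplices:

  0-simplices (9): [1], [2], [3], [4], [5], [6], [7], [8], [9]
  1-simplices (27): (27 of them)
  2-simplices (18): [1,2,5], [1,2,6], [1,4,5], [1,4,8], [1,6,7], [1,7,8], [2,3,6], [2,3,8], [2,5,7], [2,7,8], [3,4,5], [3,4,6], [3,5,9], [3,8,9], [4,6,9], [4,8,9], [5,7,9], [6,7,9]

giving chain groups C_0 ≅ Z^9, C_1 ≅ Z^27, C_2 ≅ Z^18.

The boundary map ∂_1: C_1 → C_0 sends each edge [p,q] (with p < q) to q − p. For instance
  ∂[6,9] = [9] − [6].
The 9×27 boundary matrix has rank 8 and Smith normal form diag(1,1,1,1,1,1,1,1).

The boundary map ∂_2: C_2 → C_1 acts by ∂[p,q,r] = [q,r] − [p,r] + [p,q]. For instance
  ∂[3,8,9] = [8,9] − [3,9] + [3,8],
  ∂[1,2,5] = [2,5] − [1,5] + [1,2].
This gives a 27×18 integer matrix of rank 18; reducing to Smith normal form yields diagonal entries (1,1,1,1,1,1,1,1,1,1,1,1,1,1,1,1,1,2).

Computing H_k = (kernel of ∂_k) / (image of ∂_{k+1}):

  H_0: rank C_0 − rank ∂_1 = 9 − 8 = 1, and the invariant factors of ∂_1 are all 1, so H_0 = Z.
  H_1: rank ker ∂_1 − rank ∂_2 = (27 − 8) − 18 = 1, and ∂_2 has invariant factor 2 > 1, so H_1 = Z ⊕ Z/2.
  H_2: rank ker ∂_2 − rank ∂_3 = (18 − 18) − 0 = 0, and there is no ∂_3, so H_2 = 0.

As a check, the Euler characteristic is 9 − 27 + 18 = 0, which agrees with 1 − 1 + 0 = 0.

H_0 = Z,  H_1 = Z ⊕ Z/2,  H_2 = 0.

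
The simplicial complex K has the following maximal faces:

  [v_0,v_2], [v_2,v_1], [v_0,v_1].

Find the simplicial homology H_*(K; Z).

Take the total order v_0 < v_1 < v_2 on the vertex set. Then K (dimension 1) consists of the simplices:

  0-simplices (3): [v_0], [v_1], [v_2]
  1-simplices (3): [v_0,v_1], [v_0,v_2], [v_1,v_2]

so the chain groups are C_0 ≅ Z^3, C_1 ≅ Z^3.

The boundary map ∂_1: C_1 → C_0 is given by ∂[p,q] = [q] − [p].
The resulting 3×3 matrix has rank 2, and its Smith normal form has invariant factors (1,1).

Reading off H_k = ker ∂_k / im ∂_{k+1}:

  H_0: rank C_0 − rank ∂_1 = 3 − 2 = 1, and the invariant factors of ∂_1 are all 1, so H_0 ≅ Z.
  H_1: rank ker ∂_1 − rank ∂_2 = (3 − 2) − 0 = 1, and there is no ∂_2, so H_1 ≅ Z.

(K is a triangulation of the circle S^1.)

H_0 ≅ Z,  H_1 ≅ Z.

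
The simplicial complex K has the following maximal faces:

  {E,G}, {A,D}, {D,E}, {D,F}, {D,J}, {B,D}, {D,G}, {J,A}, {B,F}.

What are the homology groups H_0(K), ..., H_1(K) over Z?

We work with the vertex ordering A < B < D < E < F < G < J. The simplices of K, each written with vertices in increasing order, are:

  0-simplices (7): A, B, D, E, F, G, J
  1-simplices (9): AD, AJ, BD, BF, DE, DF, DG, DJ, EG

so the chain groups are C_0 ≅ Z^7, C_1 ≅ Z^9.

Boundary ∂_1: C_1 → C_0 maps an edge to its endpoints' difference, ∂[p,q] = q − p. For instance
  ∂DJ = J − D.
The 7×9 boundary matrix has rank 6 and Smith normal form diag(1,1,1,1,1,1).

Computing H_k = (kernel of ∂_k) / (image of ∂_{k+1}):

  H_0: rank C_0 − rank ∂_1 = 7 − 6 = 1, and the invariant factors of ∂_1 are all 1, so H_0 ≅ Z.
  H_1: rank ker ∂_1 − rank ∂_2 = (9 − 6) − 0 = 3, and there is no ∂_2, so H_1 ≅ Z^3.

As a check, the Euler characteristic is 7 − 9 = -2, which agrees with 1 − 3 = -2.

H_0 ≅ Z,  H_1 ≅ Z^3.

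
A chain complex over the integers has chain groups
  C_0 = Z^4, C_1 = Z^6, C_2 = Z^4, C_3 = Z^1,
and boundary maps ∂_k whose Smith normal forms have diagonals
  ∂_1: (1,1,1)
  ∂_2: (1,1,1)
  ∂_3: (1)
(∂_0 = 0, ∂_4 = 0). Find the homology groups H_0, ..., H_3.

H_0 = Z,  H_1 = 0,  H_2 = 0,  H_3 = 0.

H_0: b_0 = 4 − 0 − 3 = 1; torsion from ∂_1 factors > 1: none. So H_0 = Z.
H_1: b_1 = 6 − 3 − 3 = 0; torsion from ∂_2 factors > 1: none. So H_1 = 0.
H_2: b_2 = 4 − 3 − 1 = 0; torsion from ∂_3 factors > 1: none. So H_2 = 0.
H_3: b_3 = 1 − 1 − 0 = 0; torsion from ∂_4 factors > 1: none. So H_3 = 0.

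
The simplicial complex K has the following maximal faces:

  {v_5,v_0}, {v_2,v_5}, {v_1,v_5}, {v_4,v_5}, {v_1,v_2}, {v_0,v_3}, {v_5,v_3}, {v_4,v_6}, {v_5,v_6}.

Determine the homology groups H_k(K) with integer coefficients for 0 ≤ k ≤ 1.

H_0 ≅ Z,  H_1 ≅ Z^3.

Fix the vertex order v_0 < v_1 < v_2 < v_3 < v_4 < v_5 < v_6 and write every simplex with vertices in increasing order. Then dim K = 1 and the simplices of K are:

  0-simplices (7): [v_0], [v_1], [v_2], [v_3], [v_4], [v_5], [v_6]
  1-simplices (9): [v_0,v_3], [v_0,v_5], [v_1,v_2], [v_1,v_5], [v_2,v_5], [v_3,v_5], [v_4,v_5], [v_4,v_6], [v_5,v_6]

so the chain groups are C_0 ≅ Z^7, C_1 ≅ Z^9.

∂_1: C_1 → C_0 sends each edge [p,q] (with p < q) to q − p. For instance
  ∂[v_2,v_5] = [v_5] − [v_2].
As a 7×9 matrix over Z this has rank 6, with invariant factors (1,1,1,1,1,1).

Now H_k = ker ∂_k / im ∂_{k+1}, so:

  H_0: rank C_0 − rank ∂_1 = 7 − 6 = 1, and the invariant factors of ∂_1 are all 1, so H_0 = Z.
  H_1: rank ker ∂_1 − rank ∂_2 = (9 − 6) − 0 = 3, and there is no ∂_2, so H_1 = Z^3.

(K is a triangulation of a wedge of 3 circles.)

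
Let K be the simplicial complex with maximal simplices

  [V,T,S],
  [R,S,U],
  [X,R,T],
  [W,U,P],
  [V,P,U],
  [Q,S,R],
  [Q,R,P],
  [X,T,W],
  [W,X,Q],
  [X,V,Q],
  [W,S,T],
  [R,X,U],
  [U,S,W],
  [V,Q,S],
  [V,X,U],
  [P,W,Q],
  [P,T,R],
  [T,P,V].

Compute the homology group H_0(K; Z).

Order the vertices as P < Q < R < S < T < U < V < W < X. Listing each simplex with vertices in this order, K has dimension 2 with simplices:

  0-simplices (9): P, Q, R, S, T, U, V, W, X
  1-simplices (27): PQ, PR, PT, PU, PV, PW, QR, QS, QV, QW, QX, RS, RT, RU, RX, ST, SU, SV, SW, TV, TW, TX, UV, UW, UX, VX, WX
  2-simplices (18): PQR, PQW, PRT, PTV, PUV, PUW, QRS, QSV, QVX, QWX, RSU, RTX, RUX, STV, STW, SUW, TWX, UVX

Hence C_0 ≅ Z^9, C_1 ≅ Z^27, C_2 ≅ Z^18.

The boundary map ∂_1: C_1 → C_0 is given by ∂[p,q] = [q] − [p].
As a 9×27 matrix over Z this has rank 8, with invariant factors (1,1,1,1,1,1,1,1).

The boundary map ∂_2: C_2 → C_1 maps a triangle to the signed sum of its edges. For instance
  ∂PRT = RT − PT + PR,
  ∂PUW = UW − PW + PU.
The 27×18 boundary matrix has rank 17 and Smith normal form diag(1,1,1,1,1,1,1,1,1,1,1,1,1,1,1,1,1).

From H_k ≅ ker(∂_k) / im(∂_{k+1}) we obtain:

  H_0: rank C_0 − rank ∂_1 = 9 − 8 = 1, and the invariant factors of ∂_1 are all 1, so H_0 ≅ Z.

H_0 ≅ Z.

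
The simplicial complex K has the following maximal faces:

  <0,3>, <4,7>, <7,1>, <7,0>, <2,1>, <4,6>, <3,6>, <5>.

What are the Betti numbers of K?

b_0 = 2, b_1 = 1.

Order the vertices as 0 < 1 < 2 < 3 < 4 < 5 < 6 < 7. Listing each simplex with vertices in this order, K has dimension 1 with simplices:

  0-simplices (8): [0], [1], [2], [3], [4], [5], [6], [7]
  1-simplices (7): [0,3], [0,7], [1,2], [1,7], [3,6], [4,6], [4,7]

giving chain groups C_0 ≅ Z^8, C_1 ≅ Z^7.

Boundary ∂_1: C_1 → C_0 maps an edge to its endpoints' difference, ∂[p,q] = q − p. For instance
  ∂[1,2] = [2] − [1].
This gives a 8×7 integer matrix of rank 6; reducing to Smith normal form yields diagonal entries (1,1,1,1,1,1).

Now H_k = ker ∂_k / im ∂_{k+1}, so:

  H_0: rank C_0 − rank ∂_1 = 8 − 6 = 2, and the invariant factors of ∂_1 are all 1, so H_0 = Z^2.
  H_1: rank ker ∂_1 − rank ∂_2 = (7 − 6) − 0 = 1, and there is no ∂_2, so H_1 = Z.

As a check, the Euler characteristic is 8 − 7 = 1, which agrees with 2 − 1 = 1.

Hence the Betti numbers are b_0 = 2, b_1 = 1.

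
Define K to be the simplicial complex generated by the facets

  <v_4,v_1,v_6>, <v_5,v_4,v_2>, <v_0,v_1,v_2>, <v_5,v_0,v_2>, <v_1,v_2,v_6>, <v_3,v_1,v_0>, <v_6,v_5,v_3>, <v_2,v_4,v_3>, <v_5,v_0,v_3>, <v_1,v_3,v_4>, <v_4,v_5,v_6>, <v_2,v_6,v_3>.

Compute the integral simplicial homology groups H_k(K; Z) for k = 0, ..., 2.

H_0 = Z,  H_1 = Z/2,  H_2 = 0.

Fix the vertex order v_0 < v_1 < v_2 < v_3 < v_4 < v_5 < v_6 and write every simplex with vertices in increasing order. Then dim K = 2 and the simplices of K are:

  0-simplices (7): [v_0], [v_1], [v_2], [v_3], [v_4], [v_5], [v_6]
  1-simplices (18): (18 of them)
  2-simplices (12): (12 of them)

Hence C_0 ≅ Z^7, C_1 ≅ Z^18, C_2 ≅ Z^12.

The boundary map ∂_1: C_1 → C_0 maps an edge to its endpoints' difference, ∂[p,q] = q − p. For instance
  ∂[v_2,v_5] = [v_5] − [v_2].
The resulting 7×18 matrix has rank 6, and its Smith normal form has invariant factors (1,1,1,1,1,1).

∂_2: C_2 → C_1 maps a triangle to the signed sum of its edges. For instance
  ∂[v_1,v_4,v_6] = [v_4,v_6] − [v_1,v_6] + [v_1,v_4],
  ∂[v_0,v_1,v_2] = [v_1,v_2] − [v_0,v_2] + [v_0,v_1].
As a 18×12 matrix over Z this has rank 12, with invariant factors (1,1,1,1,1,1,1,1,1,1,1,2).

From H_k ≅ ker(∂_k) / im(∂_{k+1}) we obtain:

  H_0: rank C_0 − rank ∂_1 = 7 − 6 = 1, and the invariant factors of ∂_1 are all 1, so H_0 ≅ Z.
  H_1: rank ker ∂_1 − rank ∂_2 = (18 − 6) − 12 = 0, and ∂_2 has invariant factor 2 > 1, so H_1 ≅ Z/2.
  H_2: rank ker ∂_2 − rank ∂_3 = (12 − 12) − 0 = 0, and there is no ∂_3, so H_2 ≅ 0.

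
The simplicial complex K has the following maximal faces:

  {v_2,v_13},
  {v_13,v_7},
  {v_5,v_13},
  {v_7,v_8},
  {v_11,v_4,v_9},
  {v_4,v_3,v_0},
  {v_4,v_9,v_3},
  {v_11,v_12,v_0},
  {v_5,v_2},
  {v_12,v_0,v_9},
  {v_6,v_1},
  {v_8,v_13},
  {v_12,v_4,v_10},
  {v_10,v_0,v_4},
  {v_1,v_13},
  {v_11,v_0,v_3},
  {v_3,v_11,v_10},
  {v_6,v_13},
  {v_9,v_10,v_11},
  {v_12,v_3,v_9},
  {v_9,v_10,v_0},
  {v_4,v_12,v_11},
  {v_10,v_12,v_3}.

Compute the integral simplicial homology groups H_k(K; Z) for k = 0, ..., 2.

K has 14 vertices, 30 edges, 14 triangles.
rank ∂_0 = 0, rank ∂_1 = 12 ⇒ b_0 = 14 − 0 − 12 = 2; all invariant factors of ∂_1 are 1 so no torsion. So H_0 = Z^2.
rank ∂_1 = 12, rank ∂_2 = 13 ⇒ b_1 = 30 − 12 − 13 = 5; all invariant factors of ∂_2 are 1 so no torsion. So H_1 = Z^5.
rank ∂_2 = 13, rank ∂_3 = 0 ⇒ b_2 = 14 − 13 − 0 = 1. So H_2 = Z.

H_0 ≅ Z^2,  H_1 ≅ Z^5,  H_2 ≅ Z.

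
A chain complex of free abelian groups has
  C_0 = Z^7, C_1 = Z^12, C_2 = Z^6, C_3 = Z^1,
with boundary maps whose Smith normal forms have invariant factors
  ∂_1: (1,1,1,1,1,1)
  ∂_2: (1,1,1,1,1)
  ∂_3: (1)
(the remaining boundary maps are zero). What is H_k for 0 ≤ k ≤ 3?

H_0: b_0 = 7 − 0 − 6 = 1; torsion from ∂_1 factors > 1: none. So H_0 = Z.
H_1: b_1 = 12 − 6 − 5 = 1; torsion from ∂_2 factors > 1: none. So H_1 = Z.
H_2: b_2 = 6 − 5 − 1 = 0; torsion from ∂_3 factors > 1: none. So H_2 = 0.
H_3: b_3 = 1 − 1 − 0 = 0; torsion from ∂_4 factors > 1: none. So H_3 = 0.

H_0 = Z,  H_1 = Z,  H_2 = 0,  H_3 = 0.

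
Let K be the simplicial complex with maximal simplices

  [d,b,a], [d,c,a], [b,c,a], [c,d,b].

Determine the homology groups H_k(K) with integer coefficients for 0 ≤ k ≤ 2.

K has 4 vertices, 6 edges, 4 triangles.
rank ∂_0 = 0, rank ∂_1 = 3 ⇒ b_0 = 4 − 0 − 3 = 1; all invariant factors of ∂_1 are 1 so no torsion. So H_0 = Z.
rank ∂_1 = 3, rank ∂_2 = 3 ⇒ b_1 = 6 − 3 − 3 = 0; all invariant factors of ∂_2 are 1 so no torsion. So H_1 = 0.
rank ∂_2 = 3, rank ∂_3 = 0 ⇒ b_2 = 4 − 3 − 0 = 1. So H_2 = Z.

H_0 ≅ Z,  H_1 = 0,  H_2 ≅ Z.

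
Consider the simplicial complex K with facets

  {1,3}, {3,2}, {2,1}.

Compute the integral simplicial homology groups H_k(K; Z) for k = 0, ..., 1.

H_0 = Z,  H_1 = Z.

Take the total order 1 < 2 < 3 on the vertex set. Then K (dimension 1) consists of the simplices:

  0-simplices (3): [1], [2], [3]
  1-simplices (3): [1,2], [1,3], [2,3]

so the chain groups are C_0 ≅ Z^3, C_1 ≅ Z^3.

The boundary map ∂_1: C_1 → C_0 sends each edge [p,q] (with p < q) to q − p. For instance
  ∂[2,3] = [3] − [2].
This gives a 3×3 integer matrix of rank 2; reducing to Smith normal form yields diagonal entries (1,1).

Now H_k = ker ∂_k / im ∂_{k+1}, so:

  H_0: rank C_0 − rank ∂_1 = 3 − 2 = 1, and the invariant factors of ∂_1 are all 1, so H_0 ≅ Z.
  H_1: rank ker ∂_1 − rank ∂_2 = (3 − 2) − 0 = 1, and there is no ∂_2, so H_1 ≅ Z.

As a check, the Euler characteristic is 3 − 3 = 0, which agrees with 1 − 1 = 0.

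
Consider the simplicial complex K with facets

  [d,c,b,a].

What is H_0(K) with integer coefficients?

Take the total order a < b < c < d on the vertex set. Then K (dimension 3) consists of the simplices:

  0-simplices (4): a, b, c, d
  1-simplices (6): ab, ac, ad, bc, bd, cd
  2-simplices (4): abc, abd, acd, bcd
  3-simplices (1): abcd

giving chain groups C_0 ≅ Z^4, C_1 ≅ Z^6, C_2 ≅ Z^4, C_3 ≅ Z^1.

The boundary map ∂_1: C_1 → C_0 is given by ∂[p,q] = [q] − [p]. For instance
  ∂bd = d − b.
As a 4×6 matrix over Z this has rank 3, with invariant factors (1,1,1).

Boundary ∂_2: C_2 → C_1 maps a triangle to the signed sum of its edges. For instance
  ∂abd = bd − ad + ab,
  ∂acd = cd − ad + ac.
The 6×4 boundary matrix has rank 3 and Smith normal form diag(1,1,1).

∂_3: C_3 → C_2 sends each 3-simplex σ to the alternating sum Σ_i (−1)^i (σ with its i-th vertex removed). For instance
  ∂abcd = bcd − acd + abd − abc.
As a 4×1 matrix over Z this has rank 1, with invariant factors (1).

From H_k ≅ ker(∂_k) / im(∂_{k+1}) we obtain:

  H_0: rank C_0 − rank ∂_1 = 4 − 3 = 1, and the invariant factors of ∂_1 are all 1, so H_0 = Z.

H_0 ≅ Z.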